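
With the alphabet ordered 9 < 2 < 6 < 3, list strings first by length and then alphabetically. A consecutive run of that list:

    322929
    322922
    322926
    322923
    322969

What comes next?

322962

Treat 322969 as a base-4 numeral over the given alphabet and add one, carrying through any trailing 3's.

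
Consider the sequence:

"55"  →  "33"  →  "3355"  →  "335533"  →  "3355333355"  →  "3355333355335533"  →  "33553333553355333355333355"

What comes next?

335533335533553333553333553355333355335533

Each term (from the third on) is the previous term followed by the one before it: term 3 = 33·55 = 3355.
So term 8 is 33553333553355333355333355·3355333355335533.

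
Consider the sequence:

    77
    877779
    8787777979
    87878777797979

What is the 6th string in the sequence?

8787878787777979797979

Every step adds 87 to the front and 79 to the end of the previous string.
From 87878777797979, 2 further steps: 87878777797979 → 878787877779797979 → (answer).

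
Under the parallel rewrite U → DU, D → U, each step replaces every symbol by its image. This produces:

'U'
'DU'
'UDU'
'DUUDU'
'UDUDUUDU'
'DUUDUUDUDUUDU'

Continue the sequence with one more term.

UDUDUUDUDUUDUUDUDUUDU

Replace each of the 13 characters of DUUDUUDUDUUDU in place — U DU DU U DU DU U DU U DU DU U DU — and concatenate.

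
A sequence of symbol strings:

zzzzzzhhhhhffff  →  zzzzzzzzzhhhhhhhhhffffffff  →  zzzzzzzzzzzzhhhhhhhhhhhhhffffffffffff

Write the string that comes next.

Term n consists of 3n+3 z's, followed by 4n+1 h's, followed by 4n f's (n = 1, 2, …).
Setting n = 4 gives 15, 17, 16 characters in each block.

zzzzzzzzzzzzzzzhhhhhhhhhhhhhhhhhffffffffffffffff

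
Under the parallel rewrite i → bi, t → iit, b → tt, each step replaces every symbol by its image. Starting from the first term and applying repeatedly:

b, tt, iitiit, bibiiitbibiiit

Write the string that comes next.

Rewriting the 14 symbols of bibiiitbibiiit one by one yields tt bi tt bi bi bi iit tt bi tt bi bi bi iit; concatenated:

ttbittbibibiiitttbittbibibiiit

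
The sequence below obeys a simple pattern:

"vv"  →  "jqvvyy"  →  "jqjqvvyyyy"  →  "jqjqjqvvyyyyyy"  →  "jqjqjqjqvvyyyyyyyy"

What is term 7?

Each term wraps the previous one in jq on the left and yy on the right.
From jqjqjqjqvvyyyyyyyy, 2 further steps: jqjqjqjqvvyyyyyyyy → jqjqjqjqjqvvyyyyyyyyyy → (answer).

jqjqjqjqjqjqvvyyyyyyyyyyyy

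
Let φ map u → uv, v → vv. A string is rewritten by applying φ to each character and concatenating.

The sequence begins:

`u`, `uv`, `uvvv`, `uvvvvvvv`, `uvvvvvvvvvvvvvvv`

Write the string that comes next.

Applying the rule to each of the 16 symbols of uvvvvvvvvvvvvvvv gives the pieces uv vv vv vv vv vv vv vv vv vv vv vv vv vv vv vv, which concatenate to the answer.

uvvvvvvvvvvvvvvvvvvvvvvvvvvvvvvv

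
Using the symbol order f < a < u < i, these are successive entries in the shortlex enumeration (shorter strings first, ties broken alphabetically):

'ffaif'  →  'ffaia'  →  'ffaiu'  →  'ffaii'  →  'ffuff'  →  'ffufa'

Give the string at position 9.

Stepping forward 3 times from ffufa: ffufa → ffufu → ffufi, then the target.

ffuaf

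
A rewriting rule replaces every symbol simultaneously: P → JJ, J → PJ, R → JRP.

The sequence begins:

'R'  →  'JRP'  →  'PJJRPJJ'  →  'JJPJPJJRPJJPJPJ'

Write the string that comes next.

Replace each of the 15 characters of JJPJPJJRPJJPJPJ in place — PJ PJ JJ PJ JJ PJ PJ JRP JJ PJ PJ JJ PJ JJ PJ — and concatenate.

PJPJJJPJJJPJPJJRPJJPJPJJJPJJJPJ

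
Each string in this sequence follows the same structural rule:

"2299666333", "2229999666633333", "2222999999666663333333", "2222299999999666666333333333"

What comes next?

Term n consists of n+1 2's, followed by 2n 9's, followed by n+2 6's, followed by 2n+1 3's (n = 1, 2, …).
Setting n = 5 gives 6, 10, 7, 11 characters in each block.

2222229999999999666666633333333333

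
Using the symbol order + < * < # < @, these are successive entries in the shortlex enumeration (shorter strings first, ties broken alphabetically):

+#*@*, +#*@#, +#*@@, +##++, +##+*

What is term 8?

Continuing the enumeration 3 steps past +##+*: +##+* → +##+# → +##+@ → (answer).

+##*+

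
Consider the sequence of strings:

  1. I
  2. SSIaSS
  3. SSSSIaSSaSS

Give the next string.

Each term wraps the previous one in SS on the left and aSS on the right.
Applying this once more to SSSSIaSSaSS:

SSSSSSIaSSaSSaSS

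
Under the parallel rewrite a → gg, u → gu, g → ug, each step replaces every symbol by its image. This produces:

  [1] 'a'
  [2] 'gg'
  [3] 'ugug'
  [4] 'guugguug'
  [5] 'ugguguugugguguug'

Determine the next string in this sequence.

guugugguugguguugguugugguugguguug

φ(ugguguugugguguug) expands symbol-by-symbol to gu ug ug gu ug gu gu ug gu ug ug gu ug gu gu ug; joining the 16 pieces gives the next term.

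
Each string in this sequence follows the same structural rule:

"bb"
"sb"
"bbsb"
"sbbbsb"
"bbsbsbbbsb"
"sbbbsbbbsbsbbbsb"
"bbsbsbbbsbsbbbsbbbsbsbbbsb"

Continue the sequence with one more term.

Each term (from the third on) is the two preceding terms concatenated in order: term 3 = bb·sb = bbsb.
So term 8 is sbbbsbbbsbsbbbsb·bbsbsbbbsbsbbbsbbbsbsbbbsb.

sbbbsbbbsbsbbbsbbbsbsbbbsbsbbbsbbbsbsbbbsb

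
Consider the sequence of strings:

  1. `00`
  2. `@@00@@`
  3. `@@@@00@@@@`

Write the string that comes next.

s(k+1) = @@·s(k)·@@, so each term gains @@ as a prefix and @@ as a suffix.
One more step from @@@@00@@@@ gives the answer.

@@@@@@00@@@@@@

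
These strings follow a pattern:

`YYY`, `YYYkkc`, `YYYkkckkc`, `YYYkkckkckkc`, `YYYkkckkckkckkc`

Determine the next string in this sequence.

YYYkkckkckkckkckkc

The strings grow by a fixed suffix kkc each time.
One more step from YYYkkckkckkckkc gives the answer.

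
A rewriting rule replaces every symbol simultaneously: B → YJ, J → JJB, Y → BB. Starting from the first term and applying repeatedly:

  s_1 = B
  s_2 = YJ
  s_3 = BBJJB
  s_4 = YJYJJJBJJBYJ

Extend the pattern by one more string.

BBJJBBBJJBJJBJJBYJJJBJJBYJBBJJB

Apply φ to YJYJJJBJJBYJ symbol by symbol: Y→BB, J→JJB, Y→BB, J→JJB, J→JJB, J→JJB, B→YJ, J→JJB, J→JJB, B→YJ, Y→BB, J→JJB; joined: BB JJB BB JJB JJB JJB YJ JJB JJB YJ BB JJB.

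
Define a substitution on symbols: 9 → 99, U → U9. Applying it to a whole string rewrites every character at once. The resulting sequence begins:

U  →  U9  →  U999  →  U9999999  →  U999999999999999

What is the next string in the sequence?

U9999999999999999999999999999999

Replace each of the 16 characters of U999999999999999 in place — U9 99 99 99 99 99 99 99 99 99 99 99 99 99 99 99 — and concatenate.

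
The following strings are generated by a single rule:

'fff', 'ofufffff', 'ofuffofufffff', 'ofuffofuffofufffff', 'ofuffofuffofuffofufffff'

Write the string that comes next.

ofuffofuffofuffofuffofufffff

Each term is the previous one with ofuff prepended.
One more step from ofuffofuffofuffofufffff gives the answer.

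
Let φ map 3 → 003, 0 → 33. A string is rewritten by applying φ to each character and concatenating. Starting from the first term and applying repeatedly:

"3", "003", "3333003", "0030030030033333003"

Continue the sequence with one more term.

Rewriting the 19 symbols of 0030030030033333003 one by one yields 33 33 003 33 33 003 33 33 003 33 33 003 003 003 003 003 33 33 003; concatenated:

33330033333003333300333330030030030030033333003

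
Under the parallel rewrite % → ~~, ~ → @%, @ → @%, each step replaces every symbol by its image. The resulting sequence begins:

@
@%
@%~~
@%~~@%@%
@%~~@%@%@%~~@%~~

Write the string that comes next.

Applying the rule to each of the 16 symbols of @%~~@%@%@%~~@%~~ gives the pieces @% ~~ @% @% @% ~~ @% ~~ @% ~~ @% @% @% ~~ @% @%, which concatenate to the answer.

@%~~@%@%@%~~@%~~@%~~@%@%@%~~@%@%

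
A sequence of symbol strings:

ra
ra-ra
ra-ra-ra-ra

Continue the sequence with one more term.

Every step duplicates the string with '-' between the halves.
One more doubling of ra-ra-ra-ra gives the answer.

ra-ra-ra-ra-ra-ra-ra-ra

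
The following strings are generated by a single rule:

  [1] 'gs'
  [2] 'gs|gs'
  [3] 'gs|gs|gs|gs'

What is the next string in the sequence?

Each string is two copies of the previous one joined by '|'.
So the next term is two copies of gs|gs|gs|gs with '|' between the halves.

gs|gs|gs|gs|gs|gs|gs|gs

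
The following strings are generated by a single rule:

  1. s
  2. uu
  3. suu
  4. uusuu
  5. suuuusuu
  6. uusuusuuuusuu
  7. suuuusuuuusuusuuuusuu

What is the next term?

This is a Fibonacci-style word recurrence s(k) = s(k−2)·s(k−1): e.g. s·uu = suu.
Continuing: uusuusuuuusuu · suuuusuuuusuusuuuusuu gives term 8.

uusuusuuuusuusuuuusuuuusuusuuuusuu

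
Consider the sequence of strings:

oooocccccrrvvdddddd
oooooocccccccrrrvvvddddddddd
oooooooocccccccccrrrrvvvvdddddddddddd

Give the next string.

oooooooooocccccccccccrrrrrvvvvvddddddddddddddd

Reading off run lengths: o runs 4, 6, 8; c runs 5, 7, 9; r runs 2, 3, 4; v runs 2, 3, 4; d runs 6, 9, 12 — each is linear in n, where the shown terms are n = 2, 3, 4.
At n = 5 the blocks have lengths 10, 11, 5, 5, 15.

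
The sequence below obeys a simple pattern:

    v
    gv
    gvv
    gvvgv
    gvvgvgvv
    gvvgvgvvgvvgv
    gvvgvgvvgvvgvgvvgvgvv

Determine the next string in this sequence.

This is a Fibonacci-style word recurrence s(k) = s(k−1)·s(k−2): e.g. gv·v = gvv.
Continuing: gvvgvgvvgvvgvgvvgvgvv · gvvgvgvvgvvgv gives term 8.

gvvgvgvvgvvgvgvvgvgvvgvvgvgvvgvvgv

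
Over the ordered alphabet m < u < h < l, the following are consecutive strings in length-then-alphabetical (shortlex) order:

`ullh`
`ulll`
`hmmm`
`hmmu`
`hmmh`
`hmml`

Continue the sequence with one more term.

hmum

Treat hmml as a base-4 numeral over the given alphabet and add one, carrying through any trailing l's.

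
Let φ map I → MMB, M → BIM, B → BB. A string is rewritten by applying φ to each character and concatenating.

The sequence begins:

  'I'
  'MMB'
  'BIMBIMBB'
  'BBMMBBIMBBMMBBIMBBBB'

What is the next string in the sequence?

BBBBBIMBIMBBBBMMBBIMBBBBBIMBIMBBBBMMBBIMBBBBBBBB

Replace each of the 20 characters of BBMMBBIMBBMMBBIMBBBB in place — BB BB BIM BIM BB BB MMB BIM BB BB BIM BIM BB BB MMB BIM BB BB BB BB — and concatenate.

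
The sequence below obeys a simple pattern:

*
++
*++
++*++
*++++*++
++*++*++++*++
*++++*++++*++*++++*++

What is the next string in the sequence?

++*++*++++*++*++++*++++*++*++++*++

From term 3 onward, concatenate the second-to-last term with the last: *·++ = *++, ++·*++ = ++*++, …
So term 8 is ++*++*++++*++·*++++*++++*++*++++*++.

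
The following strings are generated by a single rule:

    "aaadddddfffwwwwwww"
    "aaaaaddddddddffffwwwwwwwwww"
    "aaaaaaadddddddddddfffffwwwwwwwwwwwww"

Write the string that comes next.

aaaaaaaaaddddddddddddddffffffwwwwwwwwwwwwwwww

Reading off run lengths: a runs 3, 5, 7; d runs 5, 8, 11; f runs 3, 4, 5; w runs 7, 10, 13 — each is linear in n, where the shown terms are n = 2, 3, 4.
For the next term, n = 5, so the run lengths are 9, 14, 6, 16.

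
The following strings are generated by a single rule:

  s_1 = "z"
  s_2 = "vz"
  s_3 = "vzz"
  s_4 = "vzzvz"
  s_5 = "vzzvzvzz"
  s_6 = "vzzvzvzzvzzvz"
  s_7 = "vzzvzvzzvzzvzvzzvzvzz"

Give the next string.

vzzvzvzzvzzvzvzzvzvzzvzzvzvzzvzzvz

Each term (from the third on) is the previous term followed by the one before it: term 3 = vz·z = vzz.
The next term joins vzzvzvzzvzzvzvzzvzvzz and vzzvzvzzvzzvz.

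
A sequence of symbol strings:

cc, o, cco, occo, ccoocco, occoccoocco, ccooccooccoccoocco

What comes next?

occoccooccoccooccooccoccoocco

From term 3 onward, concatenate the second-to-last term with the last: cc·o = cco, o·cco = occo, …
Continuing: occoccoocco · ccooccooccoccoocco gives term 8.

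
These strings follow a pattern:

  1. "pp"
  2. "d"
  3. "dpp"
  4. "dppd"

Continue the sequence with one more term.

dppddpp

Each term (from the third on) is the previous term followed by the one before it: term 3 = d·pp = dpp.
The next term joins dppd and dpp.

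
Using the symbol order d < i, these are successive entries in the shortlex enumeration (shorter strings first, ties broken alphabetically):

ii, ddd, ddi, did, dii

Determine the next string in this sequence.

idd

The successor of dii increments the rightmost position that isn't already i and resets every position after it to d.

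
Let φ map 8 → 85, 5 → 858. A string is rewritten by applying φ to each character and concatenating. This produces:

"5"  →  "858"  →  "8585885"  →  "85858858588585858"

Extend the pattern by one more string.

Rewriting the 17 symbols of 85858858588585858 one by one yields 85 858 85 858 85 85 858 85 858 85 85 858 85 858 85 858 85; concatenated:

85858858588585858858588585858858588585885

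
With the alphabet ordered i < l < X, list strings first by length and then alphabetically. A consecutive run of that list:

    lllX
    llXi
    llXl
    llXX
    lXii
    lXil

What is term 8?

Advancing 2 positions from lXil through lXil → lXiX reaches term 8.

lXli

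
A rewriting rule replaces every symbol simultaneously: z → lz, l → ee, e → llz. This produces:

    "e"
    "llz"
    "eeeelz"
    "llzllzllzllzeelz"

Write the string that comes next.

Rewriting the 16 symbols of llzllzllzllzeelz one by one yields ee ee lz ee ee lz ee ee lz ee ee lz llz llz ee lz; concatenated:

eeeelzeeeelzeeeelzeeeelzllzllzeelz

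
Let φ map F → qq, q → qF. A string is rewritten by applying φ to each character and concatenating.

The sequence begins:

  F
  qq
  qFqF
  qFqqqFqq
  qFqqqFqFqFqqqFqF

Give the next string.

qFqqqFqFqFqqqFqqqFqqqFqFqFqqqFqq

φ(qFqqqFqFqFqqqFqF) expands symbol-by-symbol to qF qq qF qF qF qq qF qq qF qq qF qF qF qq qF qq; joining the 16 pieces gives the next term.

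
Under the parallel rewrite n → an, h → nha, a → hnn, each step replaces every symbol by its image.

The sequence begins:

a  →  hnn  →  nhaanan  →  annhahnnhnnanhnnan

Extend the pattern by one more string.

hnnanannhahnnnhaanannhaananhnnannhaananhnnan

Replace each of the 18 characters of annhahnnhnnanhnnan in place — hnn an an nha hnn nha an an nha an an hnn an nha an an hnn an — and concatenate.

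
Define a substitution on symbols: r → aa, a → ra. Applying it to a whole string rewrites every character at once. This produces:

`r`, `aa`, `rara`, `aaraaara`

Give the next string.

raraaarararaaara

Apply φ to aaraaara symbol by symbol: a→ra, a→ra, r→aa, a→ra, a→ra, a→ra, r→aa, a→ra; joined: ra ra aa ra ra ra aa ra.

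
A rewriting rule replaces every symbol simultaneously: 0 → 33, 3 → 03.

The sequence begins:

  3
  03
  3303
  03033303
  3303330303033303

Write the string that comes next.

Rewriting the 16 symbols of 3303330303033303 one by one yields 03 03 33 03 03 03 33 03 33 03 33 03 03 03 33 03; concatenated:

03033303030333033303330303033303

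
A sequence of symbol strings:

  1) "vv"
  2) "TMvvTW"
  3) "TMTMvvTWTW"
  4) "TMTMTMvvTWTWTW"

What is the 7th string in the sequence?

TMTMTMTMTMTMvvTWTWTWTWTWTW

Each term wraps the previous one in TM on the left and TW on the right.
From TMTMTMvvTWTWTW, 3 further steps: TMTMTMvvTWTWTW → TMTMTMTMvvTWTWTWTW → TMTMTMTMTMvvTWTWTWTWTW → (answer).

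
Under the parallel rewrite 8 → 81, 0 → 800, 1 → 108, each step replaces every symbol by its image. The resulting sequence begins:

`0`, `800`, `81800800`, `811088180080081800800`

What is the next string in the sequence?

8110810880081811088180080081800800811088180080081800800

Replace each of the 21 characters of 811088180080081800800 in place — 81 108 108 800 81 81 108 81 800 800 81 800 800 81 108 81 800 800 81 800 800 — and concatenate.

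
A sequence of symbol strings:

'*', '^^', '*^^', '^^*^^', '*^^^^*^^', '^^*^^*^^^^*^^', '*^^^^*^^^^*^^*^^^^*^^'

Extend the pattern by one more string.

^^*^^*^^^^*^^*^^^^*^^^^*^^*^^^^*^^

From term 3 onward, concatenate the second-to-last term with the last: *·^^ = *^^, ^^·*^^ = ^^*^^, …
The next term joins ^^*^^*^^^^*^^ and *^^^^*^^^^*^^*^^^^*^^.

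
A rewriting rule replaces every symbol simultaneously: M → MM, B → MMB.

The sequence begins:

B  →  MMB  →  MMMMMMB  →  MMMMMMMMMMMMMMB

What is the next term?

MMMMMMMMMMMMMMMMMMMMMMMMMMMMMMB

φ(MMMMMMMMMMMMMMB) expands symbol-by-symbol to MM MM MM MM MM MM MM MM MM MM MM MM MM MM MMB; joining the 15 pieces gives the next term.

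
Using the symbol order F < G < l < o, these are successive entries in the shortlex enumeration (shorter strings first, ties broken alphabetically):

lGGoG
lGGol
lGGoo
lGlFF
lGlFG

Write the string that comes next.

lGlFl

The successor of lGlFG increments the rightmost position that isn't already o and resets every position after it to F.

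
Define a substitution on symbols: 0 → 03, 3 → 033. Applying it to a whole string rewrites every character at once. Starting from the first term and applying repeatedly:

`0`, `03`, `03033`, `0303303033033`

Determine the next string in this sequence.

Applying the rule to each of the 13 symbols of 0303303033033 gives the pieces 03 033 03 033 033 03 033 03 033 033 03 033 033, which concatenate to the answer.

0303303033033030330303303303033033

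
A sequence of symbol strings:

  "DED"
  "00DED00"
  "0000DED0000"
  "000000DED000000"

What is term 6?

0000000000DED0000000000

Each term wraps the previous one in 00 on the left and 00 on the right.
From 000000DED000000, 2 further steps: 000000DED000000 → 00000000DED00000000 → (answer).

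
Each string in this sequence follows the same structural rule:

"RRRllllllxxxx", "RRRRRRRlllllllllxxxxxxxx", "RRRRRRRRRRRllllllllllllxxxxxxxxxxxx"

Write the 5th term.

RRRRRRRRRRRRRRRRRRRllllllllllllllllllxxxxxxxxxxxxxxxxxxxx

Reading off run lengths: R runs 3, 7, 11; l runs 6, 9, 12; x runs 4, 8, 12 — each is linear in n (n = 1, 2, …).
For term 5, n = 5, so the run lengths are 19, 18, 20.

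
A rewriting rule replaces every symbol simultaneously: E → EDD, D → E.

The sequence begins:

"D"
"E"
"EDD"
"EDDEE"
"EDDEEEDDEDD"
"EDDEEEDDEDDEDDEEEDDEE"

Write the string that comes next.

EDDEEEDDEDDEDDEEEDDEEEDDEEEDDEDDEDDEEEDDEDD

φ(EDDEEEDDEDDEDDEEEDDEE) expands symbol-by-symbol to EDD E E EDD EDD EDD E E EDD E E EDD E E EDD EDD EDD E E EDD EDD; joining the 21 pieces gives the next term.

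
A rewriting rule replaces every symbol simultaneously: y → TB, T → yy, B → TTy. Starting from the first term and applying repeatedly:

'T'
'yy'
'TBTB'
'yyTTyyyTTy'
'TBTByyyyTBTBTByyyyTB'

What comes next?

φ(TBTByyyyTBTBTByyyyTB) expands symbol-by-symbol to yy TTy yy TTy TB TB TB TB yy TTy yy TTy yy TTy TB TB TB TB yy TTy; joining the 20 pieces gives the next term.

yyTTyyyTTyTBTBTBTByyTTyyyTTyyyTTyTBTBTBTByyTTy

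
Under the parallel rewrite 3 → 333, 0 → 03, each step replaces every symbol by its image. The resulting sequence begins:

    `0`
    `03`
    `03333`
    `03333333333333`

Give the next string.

Rewriting the 14 symbols of 03333333333333 one by one yields 03 333 333 333 333 333 333 333 333 333 333 333 333 333; concatenated:

03333333333333333333333333333333333333333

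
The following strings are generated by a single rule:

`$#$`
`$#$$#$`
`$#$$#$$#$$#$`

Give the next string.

Each string is two copies of the previous one concatenated.
So the next term is two copies of $#$$#$$#$$#$.

$#$$#$$#$$#$$#$$#$$#$$#$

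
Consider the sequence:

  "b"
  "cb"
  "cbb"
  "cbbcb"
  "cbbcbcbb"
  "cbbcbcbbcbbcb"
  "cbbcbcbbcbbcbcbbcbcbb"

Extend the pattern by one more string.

cbbcbcbbcbbcbcbbcbcbbcbbcbcbbcbbcb

Each term (from the third on) is the previous term followed by the one before it: term 3 = cb·b = cbb.
Continuing: cbbcbcbbcbbcbcbbcbcbb · cbbcbcbbcbbcb gives term 8.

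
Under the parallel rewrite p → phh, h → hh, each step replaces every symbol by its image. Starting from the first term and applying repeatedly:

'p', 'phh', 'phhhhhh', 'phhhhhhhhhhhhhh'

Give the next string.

Replace each of the 15 characters of phhhhhhhhhhhhhh in place — phh hh hh hh hh hh hh hh hh hh hh hh hh hh hh — and concatenate.

phhhhhhhhhhhhhhhhhhhhhhhhhhhhhh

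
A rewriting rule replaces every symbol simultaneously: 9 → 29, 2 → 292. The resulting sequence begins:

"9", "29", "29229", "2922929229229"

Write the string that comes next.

2922929229229292292922922929229229

Replace each of the 13 characters of 2922929229229 in place — 292 29 292 292 29 292 29 292 292 29 292 292 29 — and concatenate.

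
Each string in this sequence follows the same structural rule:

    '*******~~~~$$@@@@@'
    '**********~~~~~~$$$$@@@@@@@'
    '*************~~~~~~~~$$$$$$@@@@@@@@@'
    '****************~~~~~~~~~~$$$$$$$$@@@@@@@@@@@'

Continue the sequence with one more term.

*******************~~~~~~~~~~~~$$$$$$$$$$@@@@@@@@@@@@@

The n-th term is 3n+1 *'s then 2n ~'s then 2n-2 $'s then 2n+1 @'s, where the shown terms are n = 2, 3, 4, 5.
At n = 6 the blocks have lengths 19, 12, 10, 13.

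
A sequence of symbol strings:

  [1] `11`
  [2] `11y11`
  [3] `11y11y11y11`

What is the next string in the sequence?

Each string is two copies of the previous one joined by 'y'.
So the next term is two copies of 11y11y11y11 with 'y' between the halves.

11y11y11y11y11y11y11y11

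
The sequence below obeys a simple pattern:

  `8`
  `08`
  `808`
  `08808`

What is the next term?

This is a Fibonacci-style word recurrence s(k) = s(k−2)·s(k−1): e.g. 8·08 = 808.
The next term joins 808 and 08808.

80808808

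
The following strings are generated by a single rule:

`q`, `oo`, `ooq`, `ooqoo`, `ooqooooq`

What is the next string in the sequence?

ooqooooqooqoo

From term 3 onward, concatenate the last term with the second-to-last: oo·q = ooq, ooq·oo = ooqoo, …
The next term joins ooqooooq and ooqoo.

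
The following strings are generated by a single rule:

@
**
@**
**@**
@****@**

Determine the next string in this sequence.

**@**@****@**

Each term (from the third on) is the two preceding terms concatenated in order: term 3 = @·** = @**.
The next term joins **@** and @****@**.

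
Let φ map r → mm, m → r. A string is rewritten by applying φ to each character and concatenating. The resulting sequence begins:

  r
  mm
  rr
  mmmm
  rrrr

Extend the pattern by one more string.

Rewriting each symbol of rrrr: r→mm, r→mm, r→mm, r→mm, which concatenates to mm mm mm mm.

mmmmmmmm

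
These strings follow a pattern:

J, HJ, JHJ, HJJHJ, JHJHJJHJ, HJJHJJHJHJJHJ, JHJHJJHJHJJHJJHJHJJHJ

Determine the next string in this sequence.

Each term (from the third on) is the two preceding terms concatenated in order: term 3 = J·HJ = JHJ.
Continuing: HJJHJJHJHJJHJ · JHJHJJHJHJJHJJHJHJJHJ gives term 8.

HJJHJJHJHJJHJJHJHJJHJHJJHJJHJHJJHJ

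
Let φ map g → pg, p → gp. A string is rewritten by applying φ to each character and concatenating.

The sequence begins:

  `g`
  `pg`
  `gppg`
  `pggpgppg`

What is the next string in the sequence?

Rewriting each symbol of pggpgppg: p→gp, g→pg, g→pg, p→gp, g→pg, p→gp, p→gp, g→pg, which concatenates to gp pg pg gp pg gp gp pg.

gppgpggppggpgppg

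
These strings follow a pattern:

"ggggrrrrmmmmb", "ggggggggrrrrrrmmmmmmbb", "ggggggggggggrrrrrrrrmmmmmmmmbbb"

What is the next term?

ggggggggggggggggrrrrrrrrrrmmmmmmmmmmbbbb

Term n consists of 4n g's, followed by 2n+2 r's, followed by 2n+2 m's, followed by n b's (n = 1, 2, …).
For the next term, n = 4, so the run lengths are 16, 10, 10, 4.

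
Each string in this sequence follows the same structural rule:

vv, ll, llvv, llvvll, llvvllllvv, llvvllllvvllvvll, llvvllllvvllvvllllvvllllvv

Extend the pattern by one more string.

llvvllllvvllvvllllvvllllvvllvvllllvvllvvll

From term 3 onward, concatenate the last term with the second-to-last: ll·vv = llvv, llvv·ll = llvvll, …
The next term joins llvvllllvvllvvllllvvllllvv and llvvllllvvllvvll.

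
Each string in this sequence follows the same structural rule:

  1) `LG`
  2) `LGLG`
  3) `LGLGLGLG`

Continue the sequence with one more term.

LGLGLGLGLGLGLGLG

Each string is two copies of the previous one concatenated.
So the next term is two copies of LGLGLGLG.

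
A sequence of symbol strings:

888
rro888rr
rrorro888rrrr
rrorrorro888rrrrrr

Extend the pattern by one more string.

rrorrorrorro888rrrrrrrr

Each term wraps the previous one in rro on the left and rr on the right.
One more step from rrorrorro888rrrrrr gives the answer.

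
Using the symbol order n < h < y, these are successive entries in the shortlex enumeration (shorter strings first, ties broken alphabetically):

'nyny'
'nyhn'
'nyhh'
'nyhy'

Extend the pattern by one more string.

Treat nyhy as a base-3 numeral over the given alphabet and add one, carrying through any trailing y's.

nyyn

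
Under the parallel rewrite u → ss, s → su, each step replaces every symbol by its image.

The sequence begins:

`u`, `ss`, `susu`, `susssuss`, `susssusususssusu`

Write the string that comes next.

susssusususssusssusssusususssuss

Replace each of the 16 characters of susssusususssusu in place — su ss su su su ss su ss su ss su su su ss su ss — and concatenate.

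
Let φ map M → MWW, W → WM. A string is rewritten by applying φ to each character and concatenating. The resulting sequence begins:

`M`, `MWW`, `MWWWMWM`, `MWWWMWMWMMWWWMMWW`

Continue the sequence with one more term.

MWWWMWMWMMWWWMMWWWMMWWMWWWMWMWMMWWMWWWMWM

Applying the rule to each of the 17 symbols of MWWWMWMWMMWWWMMWW gives the pieces MWW WM WM WM MWW WM MWW WM MWW MWW WM WM WM MWW MWW WM WM, which concatenate to the answer.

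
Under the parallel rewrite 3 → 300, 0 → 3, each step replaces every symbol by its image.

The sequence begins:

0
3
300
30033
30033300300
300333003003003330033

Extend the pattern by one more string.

φ(300333003003003330033) expands symbol-by-symbol to 300 3 3 300 300 300 3 3 300 3 3 300 3 3 300 300 300 3 3 300 300; joining the 21 pieces gives the next term.

3003330030030033300333003330030030033300300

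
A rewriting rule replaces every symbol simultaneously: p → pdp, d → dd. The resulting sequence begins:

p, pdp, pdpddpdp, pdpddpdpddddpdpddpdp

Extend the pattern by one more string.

Rewriting the 20 symbols of pdpddpdpddddpdpddpdp one by one yields pdp dd pdp dd dd pdp dd pdp dd dd dd dd pdp dd pdp dd dd pdp dd pdp; concatenated:

pdpddpdpddddpdpddpdpddddddddpdpddpdpddddpdpddpdp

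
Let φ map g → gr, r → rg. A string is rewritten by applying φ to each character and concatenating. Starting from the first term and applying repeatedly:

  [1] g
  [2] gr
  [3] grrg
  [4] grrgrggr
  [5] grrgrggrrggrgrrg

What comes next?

Rewriting the 16 symbols of grrgrggrrggrgrrg one by one yields gr rg rg gr rg gr gr rg rg gr gr rg gr rg rg gr; concatenated:

grrgrggrrggrgrrgrggrgrrggrrgrggr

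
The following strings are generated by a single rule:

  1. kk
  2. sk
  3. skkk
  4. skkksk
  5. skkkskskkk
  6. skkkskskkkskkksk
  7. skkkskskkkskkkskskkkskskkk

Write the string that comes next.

This is a Fibonacci-style word recurrence s(k) = s(k−1)·s(k−2): e.g. sk·kk = skkk.
Continuing: skkkskskkkskkkskskkkskskkk · skkkskskkkskkksk gives term 8.

skkkskskkkskkkskskkkskskkkskkkskskkkskkksk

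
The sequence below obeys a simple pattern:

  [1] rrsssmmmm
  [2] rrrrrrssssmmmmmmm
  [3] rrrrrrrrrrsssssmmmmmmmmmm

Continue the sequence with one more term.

Each string has the form r^{4n-2} s^{n+2} m^{3n+1} (n = 1, 2, …).
Setting n = 4 gives 14, 6, 13 characters in each block.

rrrrrrrrrrrrrrssssssmmmmmmmmmmmmm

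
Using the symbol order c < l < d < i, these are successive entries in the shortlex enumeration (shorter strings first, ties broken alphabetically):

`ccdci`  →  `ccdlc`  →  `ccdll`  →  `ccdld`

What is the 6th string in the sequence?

Continuing the enumeration 2 steps past ccdld: ccdld → ccdli → (answer).

ccddc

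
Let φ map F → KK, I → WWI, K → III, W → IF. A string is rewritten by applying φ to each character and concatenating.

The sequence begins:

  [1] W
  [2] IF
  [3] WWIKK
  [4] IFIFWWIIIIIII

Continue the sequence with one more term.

Rewriting the 13 symbols of IFIFWWIIIIIII one by one yields WWI KK WWI KK IF IF WWI WWI WWI WWI WWI WWI WWI; concatenated:

WWIKKWWIKKIFIFWWIWWIWWIWWIWWIWWIWWI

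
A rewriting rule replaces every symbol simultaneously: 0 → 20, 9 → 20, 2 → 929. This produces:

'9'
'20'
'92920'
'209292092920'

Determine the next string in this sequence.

Apply φ to 209292092920 symbol by symbol: 2→929, 0→20, 9→20, 2→929, 9→20, 2→929, 0→20, 9→20, 2→929, 9→20, 2→929, 0→20; joined: 929 20 20 929 20 929 20 20 929 20 929 20.

92920209292092920209292092920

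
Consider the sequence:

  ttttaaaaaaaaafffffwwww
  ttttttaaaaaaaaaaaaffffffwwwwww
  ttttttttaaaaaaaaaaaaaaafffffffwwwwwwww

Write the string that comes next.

Reading off run lengths: t runs 4, 6, 8; a runs 9, 12, 15; f runs 5, 6, 7; w runs 4, 6, 8 — each is linear in n, where the shown terms are n = 2, 3, 4.
Setting n = 5 gives 10, 18, 8, 10 characters in each block.

ttttttttttaaaaaaaaaaaaaaaaaaffffffffwwwwwwwwww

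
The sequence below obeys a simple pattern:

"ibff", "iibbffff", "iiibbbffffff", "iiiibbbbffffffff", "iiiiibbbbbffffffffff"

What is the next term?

iiiiiibbbbbbffffffffffff

Term n consists of n i's, followed by n b's, followed by 2n f's (n = 1, 2, …).
For the next term, n = 6, so the run lengths are 6, 6, 12.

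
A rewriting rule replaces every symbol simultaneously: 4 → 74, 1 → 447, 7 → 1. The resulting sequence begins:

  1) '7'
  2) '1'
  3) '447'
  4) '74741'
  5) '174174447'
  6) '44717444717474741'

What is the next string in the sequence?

7474144717474741447174174174447

Replace each of the 17 characters of 44717444717474741 in place — 74 74 1 447 1 74 74 74 1 447 1 74 1 74 1 74 447 — and concatenate.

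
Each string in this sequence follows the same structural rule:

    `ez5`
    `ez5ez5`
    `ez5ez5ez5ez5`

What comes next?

ez5ez5ez5ez5ez5ez5ez5ez5

s(k+1) = s(k)·s(k) — each term doubles the last.
So the next term is two copies of ez5ez5ez5ez5.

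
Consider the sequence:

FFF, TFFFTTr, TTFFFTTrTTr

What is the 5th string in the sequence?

TTTTFFFTTrTTrTTrTTr

s(k+1) = T·s(k)·TTr, so each term gains T as a prefix and TTr as a suffix.
From TTFFFTTrTTr, 2 further steps: TTFFFTTrTTr → TTTFFFTTrTTrTTr → (answer).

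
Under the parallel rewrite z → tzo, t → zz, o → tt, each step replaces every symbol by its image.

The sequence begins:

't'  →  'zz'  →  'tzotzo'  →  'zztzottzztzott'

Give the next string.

tzotzozztzottzzzztzotzozztzottzzzz

Replace each of the 14 characters of zztzottzztzott in place — tzo tzo zz tzo tt zz zz tzo tzo zz tzo tt zz zz — and concatenate.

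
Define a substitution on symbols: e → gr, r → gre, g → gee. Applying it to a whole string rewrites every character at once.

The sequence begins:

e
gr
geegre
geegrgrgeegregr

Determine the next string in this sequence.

Rewriting the 15 symbols of geegrgrgeegregr one by one yields gee gr gr gee gre gee gre gee gr gr gee gre gr gee gre; concatenated:

geegrgrgeegregeegregeegrgrgeegregrgeegre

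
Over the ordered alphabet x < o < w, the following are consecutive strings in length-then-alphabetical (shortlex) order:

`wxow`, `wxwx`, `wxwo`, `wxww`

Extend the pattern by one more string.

Treat wxww as a base-3 numeral over the given alphabet and add one, carrying through any trailing w's.

woxx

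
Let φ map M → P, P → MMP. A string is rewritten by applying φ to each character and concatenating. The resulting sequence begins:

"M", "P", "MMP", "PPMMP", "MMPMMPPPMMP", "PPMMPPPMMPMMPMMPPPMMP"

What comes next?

Applying the rule to each of the 21 symbols of PPMMPPPMMPMMPMMPPPMMP gives the pieces MMP MMP P P MMP MMP MMP P P MMP P P MMP P P MMP MMP MMP P P MMP, which concatenate to the answer.

MMPMMPPPMMPMMPMMPPPMMPPPMMPPPMMPMMPMMPPPMMP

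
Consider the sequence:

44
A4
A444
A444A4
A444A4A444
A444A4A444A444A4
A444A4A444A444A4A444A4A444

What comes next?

Each term (from the third on) is the previous term followed by the one before it: term 3 = A4·44 = A444.
The next term joins A444A4A444A444A4A444A4A444 and A444A4A444A444A4.

A444A4A444A444A4A444A4A444A444A4A444A444A4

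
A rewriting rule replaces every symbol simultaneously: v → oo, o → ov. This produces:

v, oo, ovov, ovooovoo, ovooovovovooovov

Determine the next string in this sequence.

Rewriting the 16 symbols of ovooovovovooovov one by one yields ov oo ov ov ov oo ov oo ov oo ov ov ov oo ov oo; concatenated:

ovooovovovooovooovooovovovooovoo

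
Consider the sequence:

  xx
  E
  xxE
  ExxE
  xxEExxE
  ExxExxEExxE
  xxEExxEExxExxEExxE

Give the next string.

ExxExxEExxExxEExxEExxExxEExxE

From term 3 onward, concatenate the second-to-last term with the last: xx·E = xxE, E·xxE = ExxE, …
The next term joins ExxExxEExxE and xxEExxEExxExxEExxE.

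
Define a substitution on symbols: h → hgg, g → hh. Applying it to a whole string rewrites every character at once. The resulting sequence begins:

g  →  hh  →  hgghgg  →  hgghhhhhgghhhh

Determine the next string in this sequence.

hgghhhhhgghgghgghgghgghhhhhgghgghgghgg

Applying the rule to each of the 14 symbols of hgghhhhhgghhhh gives the pieces hgg hh hh hgg hgg hgg hgg hgg hh hh hgg hgg hgg hgg, which concatenate to the answer.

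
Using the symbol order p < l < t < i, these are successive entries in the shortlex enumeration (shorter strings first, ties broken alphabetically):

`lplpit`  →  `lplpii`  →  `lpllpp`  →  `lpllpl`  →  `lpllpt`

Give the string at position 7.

Continuing the enumeration 2 steps past lpllpt: lpllpt → lpllpi → (answer).

lplllp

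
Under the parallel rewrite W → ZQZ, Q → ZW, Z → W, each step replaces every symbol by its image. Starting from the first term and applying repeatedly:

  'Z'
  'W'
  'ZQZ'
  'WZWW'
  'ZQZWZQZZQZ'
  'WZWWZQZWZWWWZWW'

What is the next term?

Rewriting the 15 symbols of WZWWZQZWZWWWZWW one by one yields ZQZ W ZQZ ZQZ W ZW W ZQZ W ZQZ ZQZ ZQZ W ZQZ ZQZ; concatenated:

ZQZWZQZZQZWZWWZQZWZQZZQZZQZWZQZZQZ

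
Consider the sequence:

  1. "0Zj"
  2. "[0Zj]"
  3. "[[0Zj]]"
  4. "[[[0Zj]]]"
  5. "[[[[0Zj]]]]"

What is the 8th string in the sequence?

[[[[[[[0Zj]]]]]]]

s(k+1) = [·s(k)·], so each term gains [ as a prefix and ] as a suffix.
From [[[[0Zj]]]], 3 further steps: [[[[0Zj]]]] → [[[[[0Zj]]]]] → [[[[[[0Zj]]]]]] → (answer).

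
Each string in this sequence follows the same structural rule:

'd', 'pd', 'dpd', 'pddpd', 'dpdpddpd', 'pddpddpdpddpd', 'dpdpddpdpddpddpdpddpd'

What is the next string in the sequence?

pddpddpdpddpddpdpddpdpddpddpdpddpd

From term 3 onward, concatenate the second-to-last term with the last: d·pd = dpd, pd·dpd = pddpd, …
The next term joins pddpddpdpddpd and dpdpddpdpddpddpdpddpd.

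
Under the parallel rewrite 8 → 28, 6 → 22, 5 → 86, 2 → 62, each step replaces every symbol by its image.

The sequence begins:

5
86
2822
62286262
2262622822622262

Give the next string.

62622262226262286262226262622262

Replace each of the 16 characters of 2262622822622262 in place — 62 62 22 62 22 62 62 28 62 62 22 62 62 62 22 62 — and concatenate.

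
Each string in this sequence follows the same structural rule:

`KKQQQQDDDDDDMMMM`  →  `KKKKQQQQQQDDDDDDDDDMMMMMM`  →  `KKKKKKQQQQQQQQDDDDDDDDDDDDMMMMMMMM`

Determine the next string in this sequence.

KKKKKKKKQQQQQQQQQQDDDDDDDDDDDDDDDMMMMMMMMMM

The n-th term is 2n-2 K's then 2n Q's then 3n D's then 2n M's, where the shown terms are n = 2, 3, 4.
For the next term, n = 5, so the run lengths are 8, 10, 15, 10.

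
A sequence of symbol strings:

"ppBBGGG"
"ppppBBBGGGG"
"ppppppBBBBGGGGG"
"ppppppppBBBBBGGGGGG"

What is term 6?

Each string has the form p^{2n} B^{n+1} G^{n+2} (n = 1, 2, …).
For term 6, n = 6, so the run lengths are 12, 7, 8.

ppppppppppppBBBBBBBGGGGGGGG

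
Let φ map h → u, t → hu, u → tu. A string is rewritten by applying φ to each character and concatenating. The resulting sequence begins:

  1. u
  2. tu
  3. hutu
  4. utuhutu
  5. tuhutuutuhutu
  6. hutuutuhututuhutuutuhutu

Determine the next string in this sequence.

Rewriting the 24 symbols of hutuutuhututuhutuutuhutu one by one yields u tu hu tu tu hu tu u tu hu tu hu tu u tu hu tu tu hu tu u tu hu tu; concatenated:

utuhututuhutuutuhutuhutuutuhututuhutuutuhutu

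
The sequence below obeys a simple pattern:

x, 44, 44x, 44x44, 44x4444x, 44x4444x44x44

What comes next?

44x4444x44x4444x4444x

Each term (from the third on) is the previous term followed by the one before it: term 3 = 44·x = 44x.
Continuing: 44x4444x44x44 · 44x4444x gives term 7.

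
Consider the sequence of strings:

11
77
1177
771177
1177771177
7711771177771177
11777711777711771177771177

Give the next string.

771177117777117711777711777711771177771177

Each term (from the third on) is the two preceding terms concatenated in order: term 3 = 11·77 = 1177.
The next term joins 7711771177771177 and 11777711777711771177771177.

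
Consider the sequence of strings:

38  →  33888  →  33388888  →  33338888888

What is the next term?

33333888888888

Reading off run lengths: 3 runs 1, 2, 3, 4; 8 runs 1, 3, 5, 7 — each is linear in n (n = 1, 2, …).
Setting n = 5 gives 5, 9 characters in each block.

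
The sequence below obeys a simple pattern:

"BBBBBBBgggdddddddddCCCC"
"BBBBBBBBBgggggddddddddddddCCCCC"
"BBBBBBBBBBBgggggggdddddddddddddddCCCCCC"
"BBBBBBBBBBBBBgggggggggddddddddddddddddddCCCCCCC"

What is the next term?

BBBBBBBBBBBBBBBgggggggggggdddddddddddddddddddddCCCCCCCC

Each string has the form B^{2n+3} g^{2n-1} d^{3n+3} C^{n+2}, where the shown terms are n = 2, 3, 4, 5.
At n = 6 the blocks have lengths 15, 11, 21, 8.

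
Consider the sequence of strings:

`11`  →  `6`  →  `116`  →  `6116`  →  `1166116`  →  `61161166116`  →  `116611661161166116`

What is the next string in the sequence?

61161166116116611661161166116

Each term (from the third on) is the two preceding terms concatenated in order: term 3 = 11·6 = 116.
So term 8 is 61161166116·116611661161166116.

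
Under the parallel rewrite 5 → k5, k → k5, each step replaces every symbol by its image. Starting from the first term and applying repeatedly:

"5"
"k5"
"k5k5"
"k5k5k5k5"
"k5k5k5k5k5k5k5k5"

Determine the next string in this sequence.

k5k5k5k5k5k5k5k5k5k5k5k5k5k5k5k5

φ(k5k5k5k5k5k5k5k5) expands symbol-by-symbol to k5 k5 k5 k5 k5 k5 k5 k5 k5 k5 k5 k5 k5 k5 k5 k5; joining the 16 pieces gives the next term.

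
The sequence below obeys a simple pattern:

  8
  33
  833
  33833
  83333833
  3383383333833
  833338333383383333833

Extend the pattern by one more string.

3383383333833833338333383383333833

This is a Fibonacci-style word recurrence s(k) = s(k−2)·s(k−1): e.g. 8·33 = 833.
So term 8 is 3383383333833·833338333383383333833.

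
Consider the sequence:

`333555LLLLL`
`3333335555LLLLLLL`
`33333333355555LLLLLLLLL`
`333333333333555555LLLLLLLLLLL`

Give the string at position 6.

Term n consists of 3n 3's, followed by n+2 5's, followed by 2n+3 L's (n = 1, 2, …).
Setting n = 6 gives 18, 8, 15 characters in each block.

33333333333333333355555555LLLLLLLLLLLLLLL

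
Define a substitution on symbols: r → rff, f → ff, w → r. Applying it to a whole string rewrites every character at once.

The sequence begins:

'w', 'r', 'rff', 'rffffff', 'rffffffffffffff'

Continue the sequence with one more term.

Rewriting the 15 symbols of rffffffffffffff one by one yields rff ff ff ff ff ff ff ff ff ff ff ff ff ff ff; concatenated:

rffffffffffffffffffffffffffffff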